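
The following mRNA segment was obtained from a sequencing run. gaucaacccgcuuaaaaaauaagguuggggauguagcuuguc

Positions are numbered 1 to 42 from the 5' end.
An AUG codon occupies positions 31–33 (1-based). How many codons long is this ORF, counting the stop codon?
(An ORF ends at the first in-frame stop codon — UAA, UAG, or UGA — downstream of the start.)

Codons from position 31: AUG (31–33), UAG (34–36).
UAG is the first in-frame stop; that's 2 codons including the stop.

2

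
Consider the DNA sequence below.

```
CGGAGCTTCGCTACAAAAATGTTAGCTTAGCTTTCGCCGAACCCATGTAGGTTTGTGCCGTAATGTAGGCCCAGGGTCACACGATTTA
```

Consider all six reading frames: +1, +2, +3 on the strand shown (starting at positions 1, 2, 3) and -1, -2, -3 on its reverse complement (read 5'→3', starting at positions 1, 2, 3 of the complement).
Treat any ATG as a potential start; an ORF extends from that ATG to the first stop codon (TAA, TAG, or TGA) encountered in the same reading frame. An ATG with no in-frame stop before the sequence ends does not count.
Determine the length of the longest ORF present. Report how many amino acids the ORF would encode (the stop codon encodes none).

11

Reverse complement (5'→3'): TAAATCGTGTGACCCTGGGCCTACATTACGGCACAAACCTACATGGGTTCGGCGAAAGCTAAGCTAACATTTTTGTAGCGAAGCTCCG
Frame +1: CGG AGC TTC GCT ACA AAA ATG TTA GCT TAG CTT TCG CCG AAC CCA TGT AGG TTT GTG CCG TAA TGT AGG CCC AGG GTC ACA CGA TTT — ATG at 19, stop TAG at 28 → 12 nt.
Frame +2: GGA GCT TCG CTA CAA AAA TGT TAG CTT AGC TTT CGC CGA ACC CAT GTA GGT TTG TGC CGT AAT GTA GGC CCA GGG TCA CAC GAT TTA — no ATG→stop ORF.
Frame +3: GAG CTT CGC TAC AAA AAT GTT AGC TTA GCT TTC GCC GAA CCC ATG TAG GTT TGT GCC GTA ATG TAG GCC CAG GGT CAC ACG ATT — ATG at 45, stop TAG at 48 → 6 nt; ATG at 63, stop TAG at 66 → 6 nt.
Frame -1: TAA ATC GTG TGA CCC TGG GCC TAC ATT ACG GCA CAA ACC TAC ATG GGT TCG GCG AAA GCT AAG CTA ACA TTT TTG TAG CGA AGC TCC — ATG at 43, stop TAG at 76 → 36 nt.
Frame -2: AAA TCG TGT GAC CCT GGG CCT ACA TTA CGG CAC AAA CCT ACA TGG GTT CGG CGA AAG CTA AGC TAA CAT TTT TGT AGC GAA GCT CCG — no ATG→stop ORF.
Frame -3: AAT CGT GTG ACC CTG GGC CTA CAT TAC GGC ACA AAC CTA CAT GGG TTC GGC GAA AGC TAA GCT AAC ATT TTT GTA GCG AAG CTC — no ATG→stop ORF.
Longest: frame -1, positions 43–78, 36 nt = 12 codons = 11 aa. → 11 amino acids.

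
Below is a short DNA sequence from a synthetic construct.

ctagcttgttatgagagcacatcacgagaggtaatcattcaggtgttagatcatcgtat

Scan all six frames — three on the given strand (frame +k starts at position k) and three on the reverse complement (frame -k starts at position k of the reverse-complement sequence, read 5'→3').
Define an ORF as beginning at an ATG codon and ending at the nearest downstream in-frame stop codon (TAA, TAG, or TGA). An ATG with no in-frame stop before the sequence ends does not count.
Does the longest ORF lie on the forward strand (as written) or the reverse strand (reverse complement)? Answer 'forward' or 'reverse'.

reverse

Reverse complement (5'→3'): ATACGATGATCTAACACCTGAATGATTACCTCTCGTGATGTGCTCTCATAACAAGCTAG
Frame +1: CTA GCT TGT TAT GAG AGC ACA TCA CGA GAG GTA ATC ATT CAG GTG TTA GAT CAT CGT — no ATG→stop ORF.
Frame +2: TAG CTT GTT ATG AGA GCA CAT CAC GAG AGG TAA TCA TTC AGG TGT TAG ATC ATC GTA — ATG at 11, stop TAA at 32 → 24 nt.
Frame +3: AGC TTG TTA TGA GAG CAC ATC ACG AGA GGT AAT CAT TCA GGT GTT AGA TCA TCG TAT — no ATG→stop ORF.
Frame -1: ATA CGA TGA TCT AAC ACC TGA ATG ATT ACC TCT CGT GAT GTG CTC TCA TAA CAA GCT — ATG at 22, stop TAA at 49 → 30 nt.
Frame -2: TAC GAT GAT CTA ACA CCT GAA TGA TTA CCT CTC GTG ATG TGC TCT CAT AAC AAG CTA — no ATG→stop ORF.
Frame -3: ACG ATG ATC TAA CAC CTG AAT GAT TAC CTC TCG TGA TGT GCT CTC ATA ACA AGC TAG — ATG at 6, stop TAA at 12 → 9 nt.
Forward-strand max 24 nt; reverse-strand max 30 nt. The reverse strand has the longer ORF.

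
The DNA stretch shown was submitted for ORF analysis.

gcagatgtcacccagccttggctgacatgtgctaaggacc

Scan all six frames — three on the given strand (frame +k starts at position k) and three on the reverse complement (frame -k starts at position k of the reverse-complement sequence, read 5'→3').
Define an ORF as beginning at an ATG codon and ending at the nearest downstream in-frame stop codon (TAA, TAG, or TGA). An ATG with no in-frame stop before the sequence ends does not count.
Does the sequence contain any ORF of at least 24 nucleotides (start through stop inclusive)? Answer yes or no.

no

Reverse complement (5'→3'): GGTCCTTAGCACATGTCAGCCAAGGCTGGGTGACATCTGC
Frame +1: GCA GAT GTC ACC CAG CCT TGG CTG ACA TGT GCT AAG GAC — no ATG→stop ORF.
Frame +2: CAG ATG TCA CCC AGC CTT GGC TGA CAT GTG CTA AGG ACC — ATG at 5, stop TGA at 23 → 21 nt.
Frame +3: AGA TGT CAC CCA GCC TTG GCT GAC ATG TGC TAA GGA — ATG at 27, stop TAA at 33 → 9 nt.
Frame -1: GGT CCT TAG CAC ATG TCA GCC AAG GCT GGG TGA CAT CTG — ATG at 13, stop TGA at 31 → 21 nt.
Frame -2: GTC CTT AGC ACA TGT CAG CCA AGG CTG GGT GAC ATC TGC — no ATG→stop ORF.
Frame -3: TCC TTA GCA CAT GTC AGC CAA GGC TGG GTG ACA TCT — no ATG→stop ORF.
Largest ORF found is 21 nucleotides < 24, so no.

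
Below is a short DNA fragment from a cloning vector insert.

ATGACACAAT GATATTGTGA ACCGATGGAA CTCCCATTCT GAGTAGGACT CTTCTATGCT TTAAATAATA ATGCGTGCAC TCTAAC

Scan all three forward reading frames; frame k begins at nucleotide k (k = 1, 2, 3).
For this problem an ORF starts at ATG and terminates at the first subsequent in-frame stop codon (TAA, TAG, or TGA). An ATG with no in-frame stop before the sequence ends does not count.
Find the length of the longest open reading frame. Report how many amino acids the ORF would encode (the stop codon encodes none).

Frame 1: ATG ACA CAA TGA TAT TGT GAA CCG ATG GAA CTC CCA TTC TGA GTA GGA CTC TTC TAT GCT TTA AAT AAT AAT GCG TGC ACT CTA — ATG at 1, stop TGA at 10 → 12 nt; ATG at 25, stop TGA at 40 → 18 nt.
Frame 2: TGA CAC AAT GAT ATT GTG AAC CGA TGG AAC TCC CAT TCT GAG TAG GAC TCT TCT ATG CTT TAA ATA ATA ATG CGT GCA CTC TAA — ATG at 56, stop TAA at 62 → 9 nt; ATG at 71, stop TAA at 83 → 15 nt.
Frame 3: GAC ACA ATG ATA TTG TGA ACC GAT GGA ACT CCC ATT CTG AGT AGG ACT CTT CTA TGC TTT AAA TAA TAA TGC GTG CAC TCT AAC — ATG at 9, stop TGA at 18 → 12 nt.
Longest: frame 1, positions 25–42, 18 nt = 6 codons = 5 aa. → 5 amino acids.

5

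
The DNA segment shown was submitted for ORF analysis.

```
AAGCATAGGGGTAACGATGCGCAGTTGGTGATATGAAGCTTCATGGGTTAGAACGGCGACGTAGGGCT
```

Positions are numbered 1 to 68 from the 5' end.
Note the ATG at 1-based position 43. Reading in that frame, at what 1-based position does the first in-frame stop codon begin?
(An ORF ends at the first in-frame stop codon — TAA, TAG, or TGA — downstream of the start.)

49

Codons from position 43: ATG (43–45), GGT (46–48), TAG (49–51).
TAG is a stop codon; it begins at position 49.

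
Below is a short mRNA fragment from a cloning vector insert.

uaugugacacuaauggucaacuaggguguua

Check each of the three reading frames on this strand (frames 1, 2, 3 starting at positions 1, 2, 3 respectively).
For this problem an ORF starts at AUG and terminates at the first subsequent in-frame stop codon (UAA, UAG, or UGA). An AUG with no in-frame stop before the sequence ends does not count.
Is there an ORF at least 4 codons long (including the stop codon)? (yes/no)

Frame 1: UAU GUG ACA CUA AUG GUC AAC UAG GGU GUU — AUG at 13, stop UAG at 22 → 12 nt.
Frame 2: AUG UGA CAC UAA UGG UCA ACU AGG GUG UUA — AUG at 2, stop UGA at 5 → 6 nt.
Frame 3: UGU GAC ACU AAU GGU CAA CUA GGG UGU — no AUG→stop ORF.
Frame 1 has an ORF of 4 codons (positions 13–24) ≥ 4, so yes.

yes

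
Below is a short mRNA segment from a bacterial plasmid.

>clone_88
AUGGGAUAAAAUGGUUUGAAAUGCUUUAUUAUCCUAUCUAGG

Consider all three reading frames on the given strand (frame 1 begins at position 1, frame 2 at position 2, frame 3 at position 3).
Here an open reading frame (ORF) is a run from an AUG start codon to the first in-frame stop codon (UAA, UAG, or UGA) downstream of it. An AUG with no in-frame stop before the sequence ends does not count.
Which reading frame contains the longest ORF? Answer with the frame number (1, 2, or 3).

Frame 1: AUG GGA UAA AAU GGU UUG AAA UGC UUU AUU AUC CUA UCU AGG — AUG at 1, stop UAA at 7 → 9 nt.
Frame 2: UGG GAU AAA AUG GUU UGA AAU GCU UUA UUA UCC UAU CUA — AUG at 11, stop UGA at 17 → 9 nt.
Frame 3: GGG AUA AAA UGG UUU GAA AUG CUU UAU UAU CCU AUC UAG — AUG at 21, stop UAG at 39 → 21 nt.
Longest ORF is 21 nt in frame 3 (positions 21–41).

3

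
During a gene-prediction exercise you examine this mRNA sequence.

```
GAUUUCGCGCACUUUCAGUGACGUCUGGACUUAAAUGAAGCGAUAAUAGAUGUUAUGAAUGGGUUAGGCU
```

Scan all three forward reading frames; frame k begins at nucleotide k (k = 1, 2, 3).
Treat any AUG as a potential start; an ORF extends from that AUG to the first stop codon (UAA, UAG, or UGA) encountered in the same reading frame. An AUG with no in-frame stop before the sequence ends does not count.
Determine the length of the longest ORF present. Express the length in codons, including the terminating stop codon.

4

Frame 1: GAU UUC GCG CAC UUU CAG UGA CGU CUG GAC UUA AAU GAA GCG AUA AUA GAU GUU AUG AAU GGG UUA GGC — no AUG→stop ORF.
Frame 2: AUU UCG CGC ACU UUC AGU GAC GUC UGG ACU UAA AUG AAG CGA UAA UAG AUG UUA UGA AUG GGU UAG GCU — AUG at 35, stop UAA at 44 → 12 nt; AUG at 50, stop UGA at 56 → 9 nt; AUG at 59, stop UAG at 65 → 9 nt.
Frame 3: UUU CGC GCA CUU UCA GUG ACG UCU GGA CUU AAA UGA AGC GAU AAU AGA UGU UAU GAA UGG GUU AGG — no AUG→stop ORF.
Longest: frame 2, positions 35–46, 12 nt = 4 codons = 3 aa. → 4 codons.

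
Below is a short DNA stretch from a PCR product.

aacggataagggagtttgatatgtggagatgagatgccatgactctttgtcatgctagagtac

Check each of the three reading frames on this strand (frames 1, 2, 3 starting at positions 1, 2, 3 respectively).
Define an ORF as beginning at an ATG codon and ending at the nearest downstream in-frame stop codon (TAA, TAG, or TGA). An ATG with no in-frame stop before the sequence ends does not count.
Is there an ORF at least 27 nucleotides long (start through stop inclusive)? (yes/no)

Frame 1: AAC GGA TAA GGG AGT TTG ATA TGT GGA GAT GAG ATG CCA TGA CTC TTT GTC ATG CTA GAG TAC — ATG at 34, stop TGA at 40 → 9 nt.
Frame 2: ACG GAT AAG GGA GTT TGA TAT GTG GAG ATG AGA TGC CAT GAC TCT TTG TCA TGC TAG AGT — ATG at 29, stop TAG at 56 → 30 nt.
Frame 3: CGG ATA AGG GAG TTT GAT ATG TGG AGA TGA GAT GCC ATG ACT CTT TGT CAT GCT AGA GTA — ATG at 21, stop TGA at 30 → 12 nt.
Frame 2 has an ORF of 30 nucleotides (positions 29–58) ≥ 27, so yes.

yes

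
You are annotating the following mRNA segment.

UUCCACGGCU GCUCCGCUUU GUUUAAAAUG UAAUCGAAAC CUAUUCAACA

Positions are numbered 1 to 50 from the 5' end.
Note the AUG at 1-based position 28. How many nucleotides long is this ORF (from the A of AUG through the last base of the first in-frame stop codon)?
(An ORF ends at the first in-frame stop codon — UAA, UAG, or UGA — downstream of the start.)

Codons from position 28: AUG (28–30), UAA (31–33).
UAA is the first in-frame stop; ORF spans 28–33, 6 nucleotides.

6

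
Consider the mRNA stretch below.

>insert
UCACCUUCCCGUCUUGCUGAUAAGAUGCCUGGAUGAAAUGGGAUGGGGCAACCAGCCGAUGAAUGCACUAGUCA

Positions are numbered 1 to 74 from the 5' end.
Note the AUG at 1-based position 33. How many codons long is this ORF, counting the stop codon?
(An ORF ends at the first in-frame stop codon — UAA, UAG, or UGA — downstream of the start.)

10

Codons from position 33: AUG (33–35), AAA (36–38), UGG (39–41), GAU (42–44), GGG (45–47), GCA (48–50), ACC (51–53), AGC (54–56), CGA (57–59), UGA (60–62).
UGA is the first in-frame stop; that's 10 codons including the stop.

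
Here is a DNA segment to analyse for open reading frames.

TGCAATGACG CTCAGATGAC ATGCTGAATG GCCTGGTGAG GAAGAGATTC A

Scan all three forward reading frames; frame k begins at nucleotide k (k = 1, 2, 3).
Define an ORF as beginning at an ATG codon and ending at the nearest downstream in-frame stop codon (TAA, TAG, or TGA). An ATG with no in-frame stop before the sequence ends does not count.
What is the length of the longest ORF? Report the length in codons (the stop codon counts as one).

5

Frame 1: TGC AAT GAC GCT CAG ATG ACA TGC TGA ATG GCC TGG TGA GGA AGA GAT TCA — ATG at 16, stop TGA at 25 → 12 nt; ATG at 28, stop TGA at 37 → 12 nt.
Frame 2: GCA ATG ACG CTC AGA TGA CAT GCT GAA TGG CCT GGT GAG GAA GAG ATT — ATG at 5, stop TGA at 17 → 15 nt.
Frame 3: CAA TGA CGC TCA GAT GAC ATG CTG AAT GGC CTG GTG AGG AAG AGA TTC — no ATG→stop ORF.
Longest: frame 2, positions 5–19, 15 nt = 5 codons = 4 aa. → 5 codons.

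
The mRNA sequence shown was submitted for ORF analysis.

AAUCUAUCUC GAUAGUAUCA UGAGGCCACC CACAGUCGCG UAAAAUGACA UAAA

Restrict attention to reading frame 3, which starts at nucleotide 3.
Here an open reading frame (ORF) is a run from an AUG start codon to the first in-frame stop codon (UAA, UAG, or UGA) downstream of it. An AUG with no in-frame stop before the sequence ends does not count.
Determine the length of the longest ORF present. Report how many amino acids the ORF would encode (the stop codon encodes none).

2

Frame 3: UCU AUC UCG AUA GUA UCA UGA GGC CAC CCA CAG UCG CGU AAA AUG ACA UAA — AUG at 45, stop UAA at 51 → 9 nt.
Longest: frame 3, positions 45–53, 9 nt = 3 codons = 2 aa. → 2 amino acids.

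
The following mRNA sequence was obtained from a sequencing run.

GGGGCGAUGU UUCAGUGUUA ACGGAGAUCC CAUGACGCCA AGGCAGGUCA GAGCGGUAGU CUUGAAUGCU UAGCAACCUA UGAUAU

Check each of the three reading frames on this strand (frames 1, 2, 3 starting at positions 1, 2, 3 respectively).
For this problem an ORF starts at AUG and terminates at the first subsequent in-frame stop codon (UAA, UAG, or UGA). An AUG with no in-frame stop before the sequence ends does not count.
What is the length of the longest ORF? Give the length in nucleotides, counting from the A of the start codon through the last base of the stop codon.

42

Frame 1: GGG GCG AUG UUU CAG UGU UAA CGG AGA UCC CAU GAC GCC AAG GCA GGU CAG AGC GGU AGU CUU GAA UGC UUA GCA ACC UAU GAU — AUG at 7, stop UAA at 19 → 15 nt.
Frame 2: GGG CGA UGU UUC AGU GUU AAC GGA GAU CCC AUG ACG CCA AGG CAG GUC AGA GCG GUA GUC UUG AAU GCU UAG CAA CCU AUG AUA — AUG at 32, stop UAG at 71 → 42 nt.
Frame 3: GGC GAU GUU UCA GUG UUA ACG GAG AUC CCA UGA CGC CAA GGC AGG UCA GAG CGG UAG UCU UGA AUG CUU AGC AAC CUA UGA UAU — AUG at 66, stop UGA at 81 → 18 nt.
Longest: frame 2, positions 32–73, 42 nt = 14 codons = 13 aa. → 42 nucleotides.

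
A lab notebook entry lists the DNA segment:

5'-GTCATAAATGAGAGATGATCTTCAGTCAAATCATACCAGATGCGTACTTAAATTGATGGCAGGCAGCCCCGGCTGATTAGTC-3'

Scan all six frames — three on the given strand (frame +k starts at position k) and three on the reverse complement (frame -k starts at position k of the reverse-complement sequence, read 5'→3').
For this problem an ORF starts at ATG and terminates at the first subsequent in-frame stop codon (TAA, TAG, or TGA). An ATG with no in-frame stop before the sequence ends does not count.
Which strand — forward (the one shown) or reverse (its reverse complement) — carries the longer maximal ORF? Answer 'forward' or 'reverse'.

forward

Reverse complement (5'→3'): GACTAATCAGCCGGGGCTGCCTGCCATCAATTTAAGTACGCATCTGGTATGATTTGACTGAAGATCATCTCTCATTTATGAC
Frame +1: GTC ATA AAT GAG AGA TGA TCT TCA GTC AAA TCA TAC CAG ATG CGT ACT TAA ATT GAT GGC AGG CAG CCC CGG CTG ATT AGT — ATG at 40, stop TAA at 49 → 12 nt.
Frame +2: TCA TAA ATG AGA GAT GAT CTT CAG TCA AAT CAT ACC AGA TGC GTA CTT AAA TTG ATG GCA GGC AGC CCC GGC TGA TTA GTC — ATG at 8, stop TGA at 74 → 69 nt; ATG at 56, stop TGA at 74 → 21 nt.
Frame +3: CAT AAA TGA GAG ATG ATC TTC AGT CAA ATC ATA CCA GAT GCG TAC TTA AAT TGA TGG CAG GCA GCC CCG GCT GAT TAG — ATG at 15, stop TGA at 54 → 42 nt.
Frame -1: GAC TAA TCA GCC GGG GCT GCC TGC CAT CAA TTT AAG TAC GCA TCT GGT ATG ATT TGA CTG AAG ATC ATC TCT CAT TTA TGA — ATG at 49, stop TGA at 55 → 9 nt.
Frame -2: ACT AAT CAG CCG GGG CTG CCT GCC ATC AAT TTA AGT ACG CAT CTG GTA TGA TTT GAC TGA AGA TCA TCT CTC ATT TAT GAC — no ATG→stop ORF.
Frame -3: CTA ATC AGC CGG GGC TGC CTG CCA TCA ATT TAA GTA CGC ATC TGG TAT GAT TTG ACT GAA GAT CAT CTC TCA TTT ATG — no ATG→stop ORF.
Forward-strand max 69 nt; reverse-strand max 9 nt. The forward strand has the longer ORF.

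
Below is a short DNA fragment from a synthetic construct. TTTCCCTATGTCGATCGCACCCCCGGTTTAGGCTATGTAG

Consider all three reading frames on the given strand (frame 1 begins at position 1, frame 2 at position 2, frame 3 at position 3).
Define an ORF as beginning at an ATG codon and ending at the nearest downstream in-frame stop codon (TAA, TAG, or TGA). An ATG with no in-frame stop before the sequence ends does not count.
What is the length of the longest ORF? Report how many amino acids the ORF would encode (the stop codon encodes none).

7

Frame 1: TTT CCC TAT GTC GAT CGC ACC CCC GGT TTA GGC TAT GTA — no ATG→stop ORF.
Frame 2: TTC CCT ATG TCG ATC GCA CCC CCG GTT TAG GCT ATG TAG — ATG at 8, stop TAG at 29 → 24 nt; ATG at 35, stop TAG at 38 → 6 nt.
Frame 3: TCC CTA TGT CGA TCG CAC CCC CGG TTT AGG CTA TGT — no ATG→stop ORF.
Longest: frame 2, positions 8–31, 24 nt = 8 codons = 7 aa. → 7 amino acids.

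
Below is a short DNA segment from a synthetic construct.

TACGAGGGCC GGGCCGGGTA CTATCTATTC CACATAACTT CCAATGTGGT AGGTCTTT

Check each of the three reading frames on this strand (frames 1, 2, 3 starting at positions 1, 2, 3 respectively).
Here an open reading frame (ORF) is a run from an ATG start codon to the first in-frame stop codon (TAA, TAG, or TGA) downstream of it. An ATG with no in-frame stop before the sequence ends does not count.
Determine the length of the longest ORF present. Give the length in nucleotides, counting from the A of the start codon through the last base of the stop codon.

9

Frame 1: TAC GAG GGC CGG GCC GGG TAC TAT CTA TTC CAC ATA ACT TCC AAT GTG GTA GGT CTT — no ATG→stop ORF.
Frame 2: ACG AGG GCC GGG CCG GGT ACT ATC TAT TCC ACA TAA CTT CCA ATG TGG TAG GTC TTT — ATG at 44, stop TAG at 50 → 9 nt.
Frame 3: CGA GGG CCG GGC CGG GTA CTA TCT ATT CCA CAT AAC TTC CAA TGT GGT AGG TCT — no ATG→stop ORF.
Longest: frame 2, positions 44–52, 9 nt = 3 codons = 2 aa. → 9 nucleotides.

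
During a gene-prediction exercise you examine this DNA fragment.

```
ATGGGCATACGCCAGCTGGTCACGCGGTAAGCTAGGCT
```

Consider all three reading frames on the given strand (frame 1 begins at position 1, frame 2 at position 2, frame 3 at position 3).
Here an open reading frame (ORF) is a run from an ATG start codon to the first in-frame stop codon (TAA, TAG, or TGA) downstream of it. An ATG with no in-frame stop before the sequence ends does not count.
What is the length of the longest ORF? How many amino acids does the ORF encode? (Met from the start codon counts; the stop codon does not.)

Frame 1: ATG GGC ATA CGC CAG CTG GTC ACG CGG TAA GCT AGG — ATG at 1, stop TAA at 28 → 30 nt.
Frame 2: TGG GCA TAC GCC AGC TGG TCA CGC GGT AAG CTA GGC — no ATG→stop ORF.
Frame 3: GGG CAT ACG CCA GCT GGT CAC GCG GTA AGC TAG GCT — no ATG→stop ORF.
Longest: frame 1, positions 1–30, 30 nt = 10 codons = 9 aa. → 9 amino acids.

9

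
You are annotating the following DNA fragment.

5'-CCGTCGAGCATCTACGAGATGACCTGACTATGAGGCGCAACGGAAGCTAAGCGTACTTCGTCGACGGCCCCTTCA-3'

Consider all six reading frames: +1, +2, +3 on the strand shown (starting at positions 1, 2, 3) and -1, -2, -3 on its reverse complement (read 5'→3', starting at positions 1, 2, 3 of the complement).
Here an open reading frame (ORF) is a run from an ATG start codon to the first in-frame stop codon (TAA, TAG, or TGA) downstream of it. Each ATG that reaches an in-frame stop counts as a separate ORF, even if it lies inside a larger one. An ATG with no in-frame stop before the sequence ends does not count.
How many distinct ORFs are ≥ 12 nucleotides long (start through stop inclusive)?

1

Reverse complement (5'→3'): TGAAGGGGCCGTCGACGAAGTACGCTTAGCTTCCGTTGCGCCTCATAGTCAGGTCATCTCGTAGATGCTCGACGG
Frame +1: CCG TCG AGC ATC TAC GAG ATG ACC TGA CTA TGA GGC GCA ACG GAA GCT AAG CGT ACT TCG TCG ACG GCC CCT TCA — ATG at 19, stop TGA at 25 → 9 nt.
Frame +2: CGT CGA GCA TCT ACG AGA TGA CCT GAC TAT GAG GCG CAA CGG AAG CTA AGC GTA CTT CGT CGA CGG CCC CTT — no ATG→stop ORF.
Frame +3: GTC GAG CAT CTA CGA GAT GAC CTG ACT ATG AGG CGC AAC GGA AGC TAA GCG TAC TTC GTC GAC GGC CCC TTC — ATG at 30, stop TAA at 48 → 21 nt.
Frame -1: TGA AGG GGC CGT CGA CGA AGT ACG CTT AGC TTC CGT TGC GCC TCA TAG TCA GGT CAT CTC GTA GAT GCT CGA CGG — no ATG→stop ORF.
Frame -2: GAA GGG GCC GTC GAC GAA GTA CGC TTA GCT TCC GTT GCG CCT CAT AGT CAG GTC ATC TCG TAG ATG CTC GAC — no ATG→stop ORF.
Frame -3: AAG GGG CCG TCG ACG AAG TAC GCT TAG CTT CCG TTG CGC CTC ATA GTC AGG TCA TCT CGT AGA TGC TCG ACG — no ATG→stop ORF.
ORFs ≥ 12 nucleotides: frame +3 30–50 (21 nucleotides). Count = 1.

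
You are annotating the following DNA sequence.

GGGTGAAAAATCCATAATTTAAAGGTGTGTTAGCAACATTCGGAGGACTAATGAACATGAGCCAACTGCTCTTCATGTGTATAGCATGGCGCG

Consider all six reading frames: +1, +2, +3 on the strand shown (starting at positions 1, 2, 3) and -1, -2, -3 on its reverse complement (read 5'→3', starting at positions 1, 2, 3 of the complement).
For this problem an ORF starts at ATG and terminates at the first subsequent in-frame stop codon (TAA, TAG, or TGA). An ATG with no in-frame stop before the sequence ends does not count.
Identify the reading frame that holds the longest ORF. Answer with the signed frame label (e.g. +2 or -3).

Reverse complement (5'→3'): CGCGCCATGCTATACACATGAAGAGCAGTTGGCTCATGTTCATTAGTCCTCCGAATGTTGCTAACACACCTTTAAATTATGGATTTTTCACCC
Frame +1: GGG TGA AAA ATC CAT AAT TTA AAG GTG TGT TAG CAA CAT TCG GAG GAC TAA TGA ACA TGA GCC AAC TGC TCT TCA TGT GTA TAG CAT GGC GCG — no ATG→stop ORF.
Frame +2: GGT GAA AAA TCC ATA ATT TAA AGG TGT GTT AGC AAC ATT CGG AGG ACT AAT GAA CAT GAG CCA ACT GCT CTT CAT GTG TAT AGC ATG GCG — no ATG→stop ORF.
Frame +3: GTG AAA AAT CCA TAA TTT AAA GGT GTG TTA GCA ACA TTC GGA GGA CTA ATG AAC ATG AGC CAA CTG CTC TTC ATG TGT ATA GCA TGG CGC — no ATG→stop ORF.
Frame -1: CGC GCC ATG CTA TAC ACA TGA AGA GCA GTT GGC TCA TGT TCA TTA GTC CTC CGA ATG TTG CTA ACA CAC CTT TAA ATT ATG GAT TTT TCA CCC — ATG at 7, stop TGA at 19 → 15 nt; ATG at 55, stop TAA at 73 → 21 nt.
Frame -2: GCG CCA TGC TAT ACA CAT GAA GAG CAG TTG GCT CAT GTT CAT TAG TCC TCC GAA TGT TGC TAA CAC ACC TTT AAA TTA TGG ATT TTT CAC — no ATG→stop ORF.
Frame -3: CGC CAT GCT ATA CAC ATG AAG AGC AGT TGG CTC ATG TTC ATT AGT CCT CCG AAT GTT GCT AAC ACA CCT TTA AAT TAT GGA TTT TTC ACC — no ATG→stop ORF.
Longest ORF is 21 nt in frame -1 (positions 55–75).

-1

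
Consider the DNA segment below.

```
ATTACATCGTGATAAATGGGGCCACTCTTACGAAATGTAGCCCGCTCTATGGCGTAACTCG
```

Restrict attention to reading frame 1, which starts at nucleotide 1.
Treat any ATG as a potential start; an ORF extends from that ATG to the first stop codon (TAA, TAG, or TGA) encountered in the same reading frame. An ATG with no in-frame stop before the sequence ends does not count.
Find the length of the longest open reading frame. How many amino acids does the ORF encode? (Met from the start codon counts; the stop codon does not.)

13

Frame 1: ATT ACA TCG TGA TAA ATG GGG CCA CTC TTA CGA AAT GTA GCC CGC TCT ATG GCG TAA CTC — ATG at 16, stop TAA at 55 → 42 nt; ATG at 49, stop TAA at 55 → 9 nt.
Longest: frame 1, positions 16–57, 42 nt = 14 codons = 13 aa. → 13 amino acids.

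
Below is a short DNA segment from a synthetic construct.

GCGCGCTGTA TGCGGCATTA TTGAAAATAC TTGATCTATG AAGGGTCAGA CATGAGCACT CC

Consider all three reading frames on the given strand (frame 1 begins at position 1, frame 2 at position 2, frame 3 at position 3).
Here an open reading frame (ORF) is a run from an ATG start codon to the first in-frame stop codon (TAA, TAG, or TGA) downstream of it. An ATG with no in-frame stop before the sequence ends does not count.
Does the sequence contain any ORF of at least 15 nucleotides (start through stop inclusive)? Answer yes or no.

Frame 1: GCG CGC TGT ATG CGG CAT TAT TGA AAA TAC TTG ATC TAT GAA GGG TCA GAC ATG AGC ACT — ATG at 10, stop TGA at 22 → 15 nt.
Frame 2: CGC GCT GTA TGC GGC ATT ATT GAA AAT ACT TGA TCT ATG AAG GGT CAG ACA TGA GCA CTC — ATG at 38, stop TGA at 53 → 18 nt.
Frame 3: GCG CTG TAT GCG GCA TTA TTG AAA ATA CTT GAT CTA TGA AGG GTC AGA CAT GAG CAC TCC — no ATG→stop ORF.
Frame 1 has an ORF of 15 nucleotides (positions 10–24) ≥ 15, so yes.

yes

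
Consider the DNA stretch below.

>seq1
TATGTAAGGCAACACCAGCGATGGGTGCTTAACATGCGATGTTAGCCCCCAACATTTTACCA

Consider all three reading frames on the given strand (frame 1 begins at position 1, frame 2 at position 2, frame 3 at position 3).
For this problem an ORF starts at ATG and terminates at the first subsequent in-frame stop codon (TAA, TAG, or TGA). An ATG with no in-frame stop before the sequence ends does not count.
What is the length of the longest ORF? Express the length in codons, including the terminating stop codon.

Frame 1: TAT GTA AGG CAA CAC CAG CGA TGG GTG CTT AAC ATG CGA TGT TAG CCC CCA ACA TTT TAC — ATG at 34, stop TAG at 43 → 12 nt.
Frame 2: ATG TAA GGC AAC ACC AGC GAT GGG TGC TTA ACA TGC GAT GTT AGC CCC CAA CAT TTT ACC — ATG at 2, stop TAA at 5 → 6 nt.
Frame 3: TGT AAG GCA ACA CCA GCG ATG GGT GCT TAA CAT GCG ATG TTA GCC CCC AAC ATT TTA CCA — ATG at 21, stop TAA at 30 → 12 nt.
Longest: frame 1, positions 34–45, 12 nt = 4 codons = 3 aa. → 4 codons.

4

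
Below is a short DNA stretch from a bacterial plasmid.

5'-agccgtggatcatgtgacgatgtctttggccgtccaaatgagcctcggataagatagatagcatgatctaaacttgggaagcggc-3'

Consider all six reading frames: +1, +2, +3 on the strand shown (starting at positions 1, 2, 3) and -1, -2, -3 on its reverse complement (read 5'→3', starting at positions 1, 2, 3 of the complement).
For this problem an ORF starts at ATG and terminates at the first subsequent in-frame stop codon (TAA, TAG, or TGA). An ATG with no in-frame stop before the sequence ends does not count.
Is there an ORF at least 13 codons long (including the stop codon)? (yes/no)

no

Reverse complement (5'→3'): GCCGCTTCCCAAGTTTAGATCATGCTATCTATCTTATCCGAGGCTCATTTGGACGGCCAAAGACATCGTCACATGATCCACGGCT
Frame +1: AGC CGT GGA TCA TGT GAC GAT GTC TTT GGC CGT CCA AAT GAG CCT CGG ATA AGA TAG ATA GCA TGA TCT AAA CTT GGG AAG CGG — no ATG→stop ORF.
Frame +2: GCC GTG GAT CAT GTG ACG ATG TCT TTG GCC GTC CAA ATG AGC CTC GGA TAA GAT AGA TAG CAT GAT CTA AAC TTG GGA AGC GGC — ATG at 20, stop TAA at 50 → 33 nt; ATG at 38, stop TAA at 50 → 15 nt.
Frame +3: CCG TGG ATC ATG TGA CGA TGT CTT TGG CCG TCC AAA TGA GCC TCG GAT AAG ATA GAT AGC ATG ATC TAA ACT TGG GAA GCG — ATG at 12, stop TGA at 15 → 6 nt; ATG at 63, stop TAA at 69 → 9 nt.
Frame -1: GCC GCT TCC CAA GTT TAG ATC ATG CTA TCT ATC TTA TCC GAG GCT CAT TTG GAC GGC CAA AGA CAT CGT CAC ATG ATC CAC GGC — no ATG→stop ORF.
Frame -2: CCG CTT CCC AAG TTT AGA TCA TGC TAT CTA TCT TAT CCG AGG CTC ATT TGG ACG GCC AAA GAC ATC GTC ACA TGA TCC ACG GCT — no ATG→stop ORF.
Frame -3: CGC TTC CCA AGT TTA GAT CAT GCT ATC TAT CTT ATC CGA GGC TCA TTT GGA CGG CCA AAG ACA TCG TCA CAT GAT CCA CGG — no ATG→stop ORF.
Largest ORF found is 11 codons < 13, so no.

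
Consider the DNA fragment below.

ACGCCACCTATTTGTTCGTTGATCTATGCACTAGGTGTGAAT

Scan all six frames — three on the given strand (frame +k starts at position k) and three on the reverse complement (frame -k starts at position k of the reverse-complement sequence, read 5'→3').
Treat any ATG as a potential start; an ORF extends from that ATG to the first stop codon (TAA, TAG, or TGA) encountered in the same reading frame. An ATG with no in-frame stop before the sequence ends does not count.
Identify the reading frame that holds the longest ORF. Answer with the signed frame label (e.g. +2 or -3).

Reverse complement (5'→3'): ATTCACACCTAGTGCATAGATCAACGAACAAATAGGTGGCGT
Frame +1: ACG CCA CCT ATT TGT TCG TTG ATC TAT GCA CTA GGT GTG AAT — no ATG→stop ORF.
Frame +2: CGC CAC CTA TTT GTT CGT TGA TCT ATG CAC TAG GTG TGA — ATG at 26, stop TAG at 32 → 9 nt.
Frame +3: GCC ACC TAT TTG TTC GTT GAT CTA TGC ACT AGG TGT GAA — no ATG→stop ORF.
Frame -1: ATT CAC ACC TAG TGC ATA GAT CAA CGA ACA AAT AGG TGG CGT — no ATG→stop ORF.
Frame -2: TTC ACA CCT AGT GCA TAG ATC AAC GAA CAA ATA GGT GGC — no ATG→stop ORF.
Frame -3: TCA CAC CTA GTG CAT AGA TCA ACG AAC AAA TAG GTG GCG — no ATG→stop ORF.
Longest ORF is 9 nt in frame +2 (positions 26–34).

+2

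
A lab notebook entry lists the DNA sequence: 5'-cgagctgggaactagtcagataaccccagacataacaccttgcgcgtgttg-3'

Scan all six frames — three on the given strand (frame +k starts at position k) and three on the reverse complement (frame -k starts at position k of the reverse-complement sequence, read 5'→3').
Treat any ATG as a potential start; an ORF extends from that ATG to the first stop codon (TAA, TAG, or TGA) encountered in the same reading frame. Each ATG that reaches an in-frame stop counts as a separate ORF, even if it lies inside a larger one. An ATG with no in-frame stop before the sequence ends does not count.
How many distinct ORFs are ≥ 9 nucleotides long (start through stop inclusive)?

Reverse complement (5'→3'): CAACACGCGCAAGGTGTTATGTCTGGGGTTATCTGACTAGTTCCCAGCTCG
Frame +1: CGA GCT GGG AAC TAG TCA GAT AAC CCC AGA CAT AAC ACC TTG CGC GTG TTG — no ATG→stop ORF.
Frame +2: GAG CTG GGA ACT AGT CAG ATA ACC CCA GAC ATA ACA CCT TGC GCG TGT — no ATG→stop ORF.
Frame +3: AGC TGG GAA CTA GTC AGA TAA CCC CAG ACA TAA CAC CTT GCG CGT GTT — no ATG→stop ORF.
Frame -1: CAA CAC GCG CAA GGT GTT ATG TCT GGG GTT ATC TGA CTA GTT CCC AGC TCG — ATG at 19, stop TGA at 34 → 18 nt.
Frame -2: AAC ACG CGC AAG GTG TTA TGT CTG GGG TTA TCT GAC TAG TTC CCA GCT — no ATG→stop ORF.
Frame -3: ACA CGC GCA AGG TGT TAT GTC TGG GGT TAT CTG ACT AGT TCC CAG CTC — no ATG→stop ORF.
ORFs ≥ 9 nucleotides: frame -1 19–36 (18 nucleotides). Count = 1.

1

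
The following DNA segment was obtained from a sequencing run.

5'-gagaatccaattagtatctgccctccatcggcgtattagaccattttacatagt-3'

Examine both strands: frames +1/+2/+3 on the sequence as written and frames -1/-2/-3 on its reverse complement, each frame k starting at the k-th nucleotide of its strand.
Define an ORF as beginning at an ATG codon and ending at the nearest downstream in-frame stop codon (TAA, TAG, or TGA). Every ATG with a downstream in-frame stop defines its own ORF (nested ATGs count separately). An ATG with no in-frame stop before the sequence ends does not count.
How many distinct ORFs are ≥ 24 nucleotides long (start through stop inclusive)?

Reverse complement (5'→3'): ACTATGTAAAATGGTCTAATACGCCGATGGAGGGCAGATACTAATTGGATTCTC
Frame +1: GAG AAT CCA ATT AGT ATC TGC CCT CCA TCG GCG TAT TAG ACC ATT TTA CAT AGT — no ATG→stop ORF.
Frame +2: AGA ATC CAA TTA GTA TCT GCC CTC CAT CGG CGT ATT AGA CCA TTT TAC ATA — no ATG→stop ORF.
Frame +3: GAA TCC AAT TAG TAT CTG CCC TCC ATC GGC GTA TTA GAC CAT TTT ACA TAG — no ATG→stop ORF.
Frame -1: ACT ATG TAA AAT GGT CTA ATA CGC CGA TGG AGG GCA GAT ACT AAT TGG ATT CTC — ATG at 4, stop TAA at 7 → 6 nt.
Frame -2: CTA TGT AAA ATG GTC TAA TAC GCC GAT GGA GGG CAG ATA CTA ATT GGA TTC — ATG at 11, stop TAA at 17 → 9 nt.
Frame -3: TAT GTA AAA TGG TCT AAT ACG CCG ATG GAG GGC AGA TAC TAA TTG GAT TCT — ATG at 27, stop TAA at 42 → 18 nt.
No ORF reaches 24 nucleotides. Count = 0.

0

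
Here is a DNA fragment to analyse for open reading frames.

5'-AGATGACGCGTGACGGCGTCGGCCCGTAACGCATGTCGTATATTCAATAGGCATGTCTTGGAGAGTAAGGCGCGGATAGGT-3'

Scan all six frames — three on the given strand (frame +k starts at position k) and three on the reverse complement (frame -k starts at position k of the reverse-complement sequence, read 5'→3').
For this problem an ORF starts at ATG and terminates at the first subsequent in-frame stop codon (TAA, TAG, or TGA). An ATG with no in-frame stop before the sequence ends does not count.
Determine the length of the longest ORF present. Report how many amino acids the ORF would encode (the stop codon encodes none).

8

Reverse complement (5'→3'): ACCTATCCGCGCCTTACTCTCCAAGACATGCCTATTGAATATACGACATGCGTTACGGGCCGACGCCGTCACGCGTCATCT
Frame +1: AGA TGA CGC GTG ACG GCG TCG GCC CGT AAC GCA TGT CGT ATA TTC AAT AGG CAT GTC TTG GAG AGT AAG GCG CGG ATA GGT — no ATG→stop ORF.
Frame +2: GAT GAC GCG TGA CGG CGT CGG CCC GTA ACG CAT GTC GTA TAT TCA ATA GGC ATG TCT TGG AGA GTA AGG CGC GGA TAG — ATG at 53, stop TAG at 77 → 27 nt.
Frame +3: ATG ACG CGT GAC GGC GTC GGC CCG TAA CGC ATG TCG TAT ATT CAA TAG GCA TGT CTT GGA GAG TAA GGC GCG GAT AGG — ATG at 3, stop TAA at 27 → 27 nt; ATG at 33, stop TAG at 48 → 18 nt.
Frame -1: ACC TAT CCG CGC CTT ACT CTC CAA GAC ATG CCT ATT GAA TAT ACG ACA TGC GTT ACG GGC CGA CGC CGT CAC GCG TCA TCT — no ATG→stop ORF.
Frame -2: CCT ATC CGC GCC TTA CTC TCC AAG ACA TGC CTA TTG AAT ATA CGA CAT GCG TTA CGG GCC GAC GCC GTC ACG CGT CAT — no ATG→stop ORF.
Frame -3: CTA TCC GCG CCT TAC TCT CCA AGA CAT GCC TAT TGA ATA TAC GAC ATG CGT TAC GGG CCG ACG CCG TCA CGC GTC ATC — no ATG→stop ORF.
Longest: frame +2, positions 53–79, 27 nt = 9 codons = 8 aa. → 8 amino acids.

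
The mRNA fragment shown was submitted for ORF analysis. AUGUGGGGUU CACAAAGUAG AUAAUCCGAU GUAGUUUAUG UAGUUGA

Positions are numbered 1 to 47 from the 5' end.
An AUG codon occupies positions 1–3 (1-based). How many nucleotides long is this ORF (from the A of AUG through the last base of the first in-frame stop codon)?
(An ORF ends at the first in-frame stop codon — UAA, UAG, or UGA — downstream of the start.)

Codons from position 1: AUG (1–3), UGG (4–6), GGU (7–9), UCA (10–12), CAA (13–15), AGU (16–18), AGA (19–21), UAA (22–24).
UAA is the first in-frame stop; ORF spans 1–24, 24 nucleotides.

24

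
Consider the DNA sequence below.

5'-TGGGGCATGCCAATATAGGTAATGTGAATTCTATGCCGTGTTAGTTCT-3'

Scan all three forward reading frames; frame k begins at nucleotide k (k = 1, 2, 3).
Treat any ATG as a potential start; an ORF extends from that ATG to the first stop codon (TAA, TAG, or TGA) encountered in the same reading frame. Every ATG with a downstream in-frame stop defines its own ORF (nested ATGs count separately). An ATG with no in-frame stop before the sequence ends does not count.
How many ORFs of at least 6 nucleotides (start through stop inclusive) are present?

Frame 1: TGG GGC ATG CCA ATA TAG GTA ATG TGA ATT CTA TGC CGT GTT AGT TCT — ATG at 7, stop TAG at 16 → 12 nt; ATG at 22, stop TGA at 25 → 6 nt.
Frame 2: GGG GCA TGC CAA TAT AGG TAA TGT GAA TTC TAT GCC GTG TTA GTT — no ATG→stop ORF.
Frame 3: GGG CAT GCC AAT ATA GGT AAT GTG AAT TCT ATG CCG TGT TAG TTC — ATG at 33, stop TAG at 42 → 12 nt.
ORFs ≥ 6 nucleotides: frame 1 7–18 (12 nucleotides), frame 1 22–27 (6 nucleotides), frame 3 33–44 (12 nucleotides). Count = 3.

3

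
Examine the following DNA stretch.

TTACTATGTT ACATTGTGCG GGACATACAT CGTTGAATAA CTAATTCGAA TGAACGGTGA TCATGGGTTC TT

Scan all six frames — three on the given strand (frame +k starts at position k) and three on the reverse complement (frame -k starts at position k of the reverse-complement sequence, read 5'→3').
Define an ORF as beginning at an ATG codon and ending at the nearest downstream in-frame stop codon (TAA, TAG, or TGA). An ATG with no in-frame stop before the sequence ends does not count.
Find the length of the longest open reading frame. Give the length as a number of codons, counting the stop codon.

13

Reverse complement (5'→3'): AAGAACCCATGATCACCGTTCATTCGAATTAGTTATTCAACGATGTATGTCCCGCACAATGTAACATAGTAA
Frame +1: TTA CTA TGT TAC ATT GTG CGG GAC ATA CAT CGT TGA ATA ACT AAT TCG AAT GAA CGG TGA TCA TGG GTT CTT — no ATG→stop ORF.
Frame +2: TAC TAT GTT ACA TTG TGC GGG ACA TAC ATC GTT GAA TAA CTA ATT CGA ATG AAC GGT GAT CAT GGG TTC — no ATG→stop ORF.
Frame +3: ACT ATG TTA CAT TGT GCG GGA CAT ACA TCG TTG AAT AAC TAA TTC GAA TGA ACG GTG ATC ATG GGT TCT — ATG at 6, stop TAA at 42 → 39 nt.
Frame -1: AAG AAC CCA TGA TCA CCG TTC ATT CGA ATT AGT TAT TCA ACG ATG TAT GTC CCG CAC AAT GTA ACA TAG TAA — ATG at 43, stop TAG at 67 → 27 nt.
Frame -2: AGA ACC CAT GAT CAC CGT TCA TTC GAA TTA GTT ATT CAA CGA TGT ATG TCC CGC ACA ATG TAA CAT AGT — ATG at 47, stop TAA at 62 → 18 nt; ATG at 59, stop TAA at 62 → 6 nt.
Frame -3: GAA CCC ATG ATC ACC GTT CAT TCG AAT TAG TTA TTC AAC GAT GTA TGT CCC GCA CAA TGT AAC ATA GTA — ATG at 9, stop TAG at 30 → 24 nt.
Longest: frame +3, positions 6–44, 39 nt = 13 codons = 12 aa. → 13 codons.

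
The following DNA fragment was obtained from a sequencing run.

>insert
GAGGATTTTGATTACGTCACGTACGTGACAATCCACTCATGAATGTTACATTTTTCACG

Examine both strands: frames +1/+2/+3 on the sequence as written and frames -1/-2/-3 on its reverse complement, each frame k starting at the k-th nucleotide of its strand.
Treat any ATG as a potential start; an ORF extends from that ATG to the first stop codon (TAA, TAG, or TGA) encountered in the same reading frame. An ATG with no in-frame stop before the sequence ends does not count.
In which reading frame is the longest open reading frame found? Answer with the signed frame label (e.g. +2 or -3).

Reverse complement (5'→3'): CGTGAAAAATGTAACATTCATGAGTGGATTGTCACGTACGTGACGTAATCAAAATCCTC
Frame +1: GAG GAT TTT GAT TAC GTC ACG TAC GTG ACA ATC CAC TCA TGA ATG TTA CAT TTT TCA — no ATG→stop ORF.
Frame +2: AGG ATT TTG ATT ACG TCA CGT ACG TGA CAA TCC ACT CAT GAA TGT TAC ATT TTT CAC — no ATG→stop ORF.
Frame +3: GGA TTT TGA TTA CGT CAC GTA CGT GAC AAT CCA CTC ATG AAT GTT ACA TTT TTC ACG — no ATG→stop ORF.
Frame -1: CGT GAA AAA TGT AAC ATT CAT GAG TGG ATT GTC ACG TAC GTG ACG TAA TCA AAA TCC — no ATG→stop ORF.
Frame -2: GTG AAA AAT GTA ACA TTC ATG AGT GGA TTG TCA CGT ACG TGA CGT AAT CAA AAT CCT — ATG at 20, stop TGA at 41 → 24 nt.
Frame -3: TGA AAA ATG TAA CAT TCA TGA GTG GAT TGT CAC GTA CGT GAC GTA ATC AAA ATC CTC — ATG at 9, stop TAA at 12 → 6 nt.
Longest ORF is 24 nt in frame -2 (positions 20–43).

-2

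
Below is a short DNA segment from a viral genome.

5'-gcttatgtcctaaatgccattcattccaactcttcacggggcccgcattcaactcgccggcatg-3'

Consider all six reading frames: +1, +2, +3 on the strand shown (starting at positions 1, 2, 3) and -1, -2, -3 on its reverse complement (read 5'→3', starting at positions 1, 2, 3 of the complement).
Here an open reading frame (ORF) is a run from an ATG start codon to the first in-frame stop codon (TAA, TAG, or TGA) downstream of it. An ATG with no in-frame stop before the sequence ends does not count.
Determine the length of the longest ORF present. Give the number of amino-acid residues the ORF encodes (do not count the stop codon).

5

Reverse complement (5'→3'): CATGCCGGCGAGTTGAATGCGGGCCCCGTGAAGAGTTGGAATGAATGGCATTTAGGACATAAGC
Frame +1: GCT TAT GTC CTA AAT GCC ATT CAT TCC AAC TCT TCA CGG GGC CCG CAT TCA ACT CGC CGG CAT — no ATG→stop ORF.
Frame +2: CTT ATG TCC TAA ATG CCA TTC ATT CCA ACT CTT CAC GGG GCC CGC ATT CAA CTC GCC GGC ATG — ATG at 5, stop TAA at 11 → 9 nt.
Frame +3: TTA TGT CCT AAA TGC CAT TCA TTC CAA CTC TTC ACG GGG CCC GCA TTC AAC TCG CCG GCA — no ATG→stop ORF.
Frame -1: CAT GCC GGC GAG TTG AAT GCG GGC CCC GTG AAG AGT TGG AAT GAA TGG CAT TTA GGA CAT AAG — no ATG→stop ORF.
Frame -2: ATG CCG GCG AGT TGA ATG CGG GCC CCG TGA AGA GTT GGA ATG AAT GGC ATT TAG GAC ATA AGC — ATG at 2, stop TGA at 14 → 15 nt; ATG at 17, stop TGA at 29 → 15 nt; ATG at 41, stop TAG at 53 → 15 nt.
Frame -3: TGC CGG CGA GTT GAA TGC GGG CCC CGT GAA GAG TTG GAA TGA ATG GCA TTT AGG ACA TAA — ATG at 45, stop TAA at 60 → 18 nt.
Longest: frame -3, positions 45–62, 18 nt = 6 codons = 5 aa. → 5 amino acids.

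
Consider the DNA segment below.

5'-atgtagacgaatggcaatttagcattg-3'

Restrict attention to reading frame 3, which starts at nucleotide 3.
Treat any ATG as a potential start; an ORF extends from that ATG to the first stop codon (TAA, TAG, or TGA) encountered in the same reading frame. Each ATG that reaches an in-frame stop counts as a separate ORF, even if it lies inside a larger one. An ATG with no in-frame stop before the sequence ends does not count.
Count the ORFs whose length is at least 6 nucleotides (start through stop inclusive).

Frame 3: GTA GAC GAA TGG CAA TTT AGC ATT — no ATG→stop ORF.
No ORF reaches 6 nucleotides. Count = 0.

0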